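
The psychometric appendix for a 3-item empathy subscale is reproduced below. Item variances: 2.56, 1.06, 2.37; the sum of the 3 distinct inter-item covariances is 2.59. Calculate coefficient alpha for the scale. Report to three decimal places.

Σσᵢ² = 2.56 + 1.06 + 2.37 = 5.99
Sum of distinct covariances = 2.59
σ²_T = Σσᵢ² + 2·Σcov = 5.99 + 2 × 2.59 = 11.17
α = (3/2)·(1 − 5.99/11.17) = 0.696

coefficient alpha = 0.696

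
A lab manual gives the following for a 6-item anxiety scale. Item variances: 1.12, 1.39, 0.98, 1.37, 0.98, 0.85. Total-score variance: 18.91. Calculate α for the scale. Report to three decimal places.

α = 0.775

sum of item variances = 1.12 + 1.39 + 0.98 + 1.37 + 0.98 + 0.85 = 6.69
α = (k/(k−1))·(1 − sum of item variances/Var(T)) = (6/5)·(1 − 6.69/18.91) = 0.775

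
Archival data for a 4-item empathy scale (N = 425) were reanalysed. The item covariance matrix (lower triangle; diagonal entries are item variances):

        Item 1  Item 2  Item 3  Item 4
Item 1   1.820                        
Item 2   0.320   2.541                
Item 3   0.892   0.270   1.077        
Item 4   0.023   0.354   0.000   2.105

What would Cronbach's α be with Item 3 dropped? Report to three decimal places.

Cronbach's α = 0.266

Remaining items: Item 1, Item 2, Item 4 (k = 3).
Σσᵢ² = 1.820 + 2.541 + 2.105 = 6.466
σ²_T = 6.466 + 2 × 0.697 = 7.860
α (item deleted) = (3/2)·(1 − 6.466/7.860) = 0.266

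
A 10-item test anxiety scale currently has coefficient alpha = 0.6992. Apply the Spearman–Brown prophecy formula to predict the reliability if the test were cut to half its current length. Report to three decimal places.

Length factor m = 1/2
α' = m·α / (1 − (1−m)·α)
   = 1/2 × 0.6992 / (1 − (1 − 1/2) × 0.6992)
   = 0.3496 / 0.6504 = 0.538

predicted reliability = 0.538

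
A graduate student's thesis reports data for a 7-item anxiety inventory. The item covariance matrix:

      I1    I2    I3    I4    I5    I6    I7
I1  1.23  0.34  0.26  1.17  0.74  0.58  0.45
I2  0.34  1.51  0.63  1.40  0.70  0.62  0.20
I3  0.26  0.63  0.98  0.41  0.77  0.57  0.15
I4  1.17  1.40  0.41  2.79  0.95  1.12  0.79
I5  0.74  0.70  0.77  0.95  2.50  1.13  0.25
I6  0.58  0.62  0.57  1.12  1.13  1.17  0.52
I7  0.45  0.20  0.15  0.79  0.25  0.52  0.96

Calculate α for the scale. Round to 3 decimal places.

ΣVar(i) = 1.23 + 1.51 + 0.98 + 2.79 + 2.50 + 1.17 + 0.96 = 11.14
Sum of the distinct covariances = 13.75
Var(T) = 11.14 + 2 × 13.75 = 38.64
α = (k/(k−1))·(1 − ΣVar(i)/Var(T)) = (7/6)·(1 − 11.14/38.64) = 0.830

α = 0.830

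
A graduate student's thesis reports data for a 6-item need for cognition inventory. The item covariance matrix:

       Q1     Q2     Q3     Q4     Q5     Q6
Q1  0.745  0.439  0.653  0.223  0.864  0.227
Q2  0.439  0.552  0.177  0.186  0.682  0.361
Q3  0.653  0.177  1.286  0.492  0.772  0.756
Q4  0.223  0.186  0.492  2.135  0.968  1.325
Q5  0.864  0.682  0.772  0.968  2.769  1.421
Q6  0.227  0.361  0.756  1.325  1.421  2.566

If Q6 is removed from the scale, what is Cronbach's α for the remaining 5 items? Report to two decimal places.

Remaining items: Q1, Q2, Q3, Q4, Q5 (k = 5).
sum of item variances = 0.745 + 0.552 + 1.286 + 2.135 + 2.769 = 7.487
total variance = 7.487 + 2 × 5.456 = 18.399
α (item deleted) = (5/4)·(1 − 7.487/18.399) = 0.74

α = 0.74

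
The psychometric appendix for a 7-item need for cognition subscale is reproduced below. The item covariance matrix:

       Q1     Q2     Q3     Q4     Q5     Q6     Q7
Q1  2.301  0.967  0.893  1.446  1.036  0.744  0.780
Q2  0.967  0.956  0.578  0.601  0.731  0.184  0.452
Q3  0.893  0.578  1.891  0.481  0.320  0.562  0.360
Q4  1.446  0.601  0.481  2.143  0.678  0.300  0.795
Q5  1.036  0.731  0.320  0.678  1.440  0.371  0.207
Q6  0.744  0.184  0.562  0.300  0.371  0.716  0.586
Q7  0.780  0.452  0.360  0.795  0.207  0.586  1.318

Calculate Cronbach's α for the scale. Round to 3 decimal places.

sum of item variances = 2.301 + 0.956 + 1.891 + 2.143 + 1.440 + 0.716 + 1.318 = 10.765
Σ_{i<j} σ_ij = 13.072
σ²_T = 10.765 + 2 × 13.072 = 36.909
α = (k/(k−1))·(1 − sum of item variances/σ²_T) = (7/6)·(1 − 10.765/36.909) = 0.826

α = 0.826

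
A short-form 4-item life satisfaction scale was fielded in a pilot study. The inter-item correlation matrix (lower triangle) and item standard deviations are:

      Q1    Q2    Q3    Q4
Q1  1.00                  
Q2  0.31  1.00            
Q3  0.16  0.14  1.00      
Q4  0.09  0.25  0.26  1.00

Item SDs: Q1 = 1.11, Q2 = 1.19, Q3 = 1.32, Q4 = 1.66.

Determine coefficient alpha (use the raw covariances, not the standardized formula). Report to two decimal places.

coefficient alpha = 0.49

Σσ²ᵢ = 1.11² + 1.19² + 1.32² + 1.66² = 7.1462
Covariances σ_ij = r_ij · s_i · s_j:
  σ(Q1,Q2) = 0.31 × 1.11 × 1.19 = 0.4095
  σ(Q1,Q3) = 0.16 × 1.11 × 1.32 = 0.2344
  σ(Q1,Q4) = 0.09 × 1.11 × 1.66 = 0.1658
  σ(Q2,Q3) = 0.14 × 1.19 × 1.32 = 0.2199
  σ(Q2,Q4) = 0.25 × 1.19 × 1.66 = 0.4938
  σ(Q3,Q4) = 0.26 × 1.32 × 1.66 = 0.5697
σ²_T = Σσ²ᵢ + 2·Σσ_ij = 7.1462 + 2 × 2.0931 = 11.3324
α = (4/3)·(1 − 7.1462/11.3324) = 0.49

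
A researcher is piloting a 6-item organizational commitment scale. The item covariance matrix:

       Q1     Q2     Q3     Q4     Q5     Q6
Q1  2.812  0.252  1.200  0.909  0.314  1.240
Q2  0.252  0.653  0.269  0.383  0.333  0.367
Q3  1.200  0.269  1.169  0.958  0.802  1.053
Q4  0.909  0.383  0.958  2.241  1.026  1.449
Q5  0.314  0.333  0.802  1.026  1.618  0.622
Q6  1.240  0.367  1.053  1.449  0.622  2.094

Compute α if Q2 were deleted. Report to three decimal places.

α = 0.823

Remaining items: Q1, Q3, Q4, Q5, Q6 (k = 5).
ΣVar(i) = 2.812 + 1.169 + 2.241 + 1.618 + 2.094 = 9.934
total variance = 9.934 + 2 × 9.573 = 29.080
α (item deleted) = (5/4)·(1 − 9.934/29.080) = 0.823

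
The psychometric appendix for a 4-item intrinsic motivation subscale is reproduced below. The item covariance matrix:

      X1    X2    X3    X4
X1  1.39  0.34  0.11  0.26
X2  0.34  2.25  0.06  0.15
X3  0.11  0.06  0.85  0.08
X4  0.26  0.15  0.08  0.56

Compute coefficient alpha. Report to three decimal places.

Σσ²ᵢ = 1.39 + 2.25 + 0.85 + 0.56 = 5.05
Sum of off-diagonal covariances = 1.00
σ²_total = 5.05 + 2 × 1.00 = 7.05
α = (k/(k−1))·(1 − Σσ²ᵢ/σ²_total) = (4/3)·(1 − 5.05/7.05) = 0.378

α = 0.378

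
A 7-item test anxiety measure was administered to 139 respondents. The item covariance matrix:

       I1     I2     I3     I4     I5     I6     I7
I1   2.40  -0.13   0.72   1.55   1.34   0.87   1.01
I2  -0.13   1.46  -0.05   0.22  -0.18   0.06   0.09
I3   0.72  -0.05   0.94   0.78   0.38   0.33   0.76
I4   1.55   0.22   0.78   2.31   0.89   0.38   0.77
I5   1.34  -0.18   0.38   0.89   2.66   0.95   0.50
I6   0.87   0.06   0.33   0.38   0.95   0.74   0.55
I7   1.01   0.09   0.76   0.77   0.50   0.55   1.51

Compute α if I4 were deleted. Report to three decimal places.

Remaining items: I1, I2, I3, I5, I6, I7 (k = 6).
Σσ²ᵢ = 2.40 + 1.46 + 0.94 + 2.66 + 0.74 + 1.51 = 9.71
σ²_T = 9.71 + 2 × 7.20 = 24.11
α (item deleted) = (6/5)·(1 − 9.71/24.11) = 0.717

α = 0.717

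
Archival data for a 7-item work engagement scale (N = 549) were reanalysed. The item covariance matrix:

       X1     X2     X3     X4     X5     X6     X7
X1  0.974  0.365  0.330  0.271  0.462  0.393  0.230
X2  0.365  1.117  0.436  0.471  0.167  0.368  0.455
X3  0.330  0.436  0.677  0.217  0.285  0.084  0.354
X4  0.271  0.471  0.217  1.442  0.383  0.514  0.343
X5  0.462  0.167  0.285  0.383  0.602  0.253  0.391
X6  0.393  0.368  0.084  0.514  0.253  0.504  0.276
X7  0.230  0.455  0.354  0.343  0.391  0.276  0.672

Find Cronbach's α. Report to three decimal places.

Σσ²ᵢ = 0.974 + 1.117 + 0.677 + 1.442 + 0.602 + 0.504 + 0.672 = 5.988
Sum of the distinct covariances = 7.048
Var(T) = 5.988 + 2 × 7.048 = 20.084
α = (k/(k−1))·(1 − Σσ²ᵢ/Var(T)) = (7/6)·(1 − 5.988/20.084) = 0.819

Cronbach's α = 0.819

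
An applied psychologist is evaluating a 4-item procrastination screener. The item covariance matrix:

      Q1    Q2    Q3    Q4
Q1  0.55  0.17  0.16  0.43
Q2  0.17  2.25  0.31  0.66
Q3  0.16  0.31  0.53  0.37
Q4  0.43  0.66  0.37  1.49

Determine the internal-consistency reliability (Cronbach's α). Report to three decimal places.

Σσᵢ² = 0.55 + 2.25 + 0.53 + 1.49 = 4.82
Sum of off-diagonal covariances = 2.10
σ²_T = 4.82 + 2 × 2.10 = 9.02
α = (k/(k−1))·(1 − Σσᵢ²/σ²_T) = (4/3)·(1 − 4.82/9.02) = 0.621

α = 0.621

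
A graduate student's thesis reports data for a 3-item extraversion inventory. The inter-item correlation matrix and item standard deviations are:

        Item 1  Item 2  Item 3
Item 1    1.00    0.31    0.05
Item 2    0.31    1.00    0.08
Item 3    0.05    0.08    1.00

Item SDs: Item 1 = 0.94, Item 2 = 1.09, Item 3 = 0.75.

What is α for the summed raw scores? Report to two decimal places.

α = 0.36

Σσ²ᵢ = 0.94² + 1.09² + 0.75² = 2.6342
Covariances σ_ij = r_ij · s_i · s_j:
  σ(Item 1,Item 2) = 0.31 × 0.94 × 1.09 = 0.3176
  σ(Item 1,Item 3) = 0.05 × 0.94 × 0.75 = 0.0353
  σ(Item 2,Item 3) = 0.08 × 1.09 × 0.75 = 0.0654
σ²_T = Σσ²ᵢ + 2·Σσ_ij = 2.6342 + 2 × 0.4183 = 3.4708
α = (3/2)·(1 − 2.6342/3.4708) = 0.36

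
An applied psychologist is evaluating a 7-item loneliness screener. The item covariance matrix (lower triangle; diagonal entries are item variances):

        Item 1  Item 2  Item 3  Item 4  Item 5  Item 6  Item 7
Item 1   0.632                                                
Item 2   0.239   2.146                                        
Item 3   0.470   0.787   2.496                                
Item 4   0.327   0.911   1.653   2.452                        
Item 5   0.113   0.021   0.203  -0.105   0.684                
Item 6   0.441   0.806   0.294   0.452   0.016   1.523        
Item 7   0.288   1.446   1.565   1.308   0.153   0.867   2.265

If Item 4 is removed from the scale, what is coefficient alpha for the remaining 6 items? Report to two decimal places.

Remaining items: Item 1, Item 2, Item 3, Item 5, Item 6, Item 7 (k = 6).
Σσ²ᵢ = 0.632 + 2.146 + 2.496 + 0.684 + 1.523 + 2.265 = 9.746
total variance = 9.746 + 2 × 7.709 = 25.164
α (item deleted) = (6/5)·(1 − 9.746/25.164) = 0.74

α = 0.74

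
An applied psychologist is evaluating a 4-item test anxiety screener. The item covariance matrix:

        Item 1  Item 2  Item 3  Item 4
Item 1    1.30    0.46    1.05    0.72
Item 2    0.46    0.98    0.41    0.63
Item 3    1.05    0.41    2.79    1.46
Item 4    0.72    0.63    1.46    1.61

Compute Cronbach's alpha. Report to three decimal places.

α = 0.781

sum of item variances = 1.30 + 0.98 + 2.79 + 1.61 = 6.68
Σ_{i<j} σ_ij = 4.73
Var(T) = 6.68 + 2 × 4.73 = 16.14
α = (k/(k−1))·(1 − sum of item variances/Var(T)) = (4/3)·(1 − 6.68/16.14) = 0.781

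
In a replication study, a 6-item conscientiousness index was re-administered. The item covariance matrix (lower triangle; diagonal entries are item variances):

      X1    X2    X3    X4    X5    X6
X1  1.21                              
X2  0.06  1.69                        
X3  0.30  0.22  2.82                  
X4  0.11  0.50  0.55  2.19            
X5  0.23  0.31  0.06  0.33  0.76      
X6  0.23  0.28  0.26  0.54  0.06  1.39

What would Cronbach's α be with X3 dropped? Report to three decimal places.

Remaining items: X1, X2, X4, X5, X6 (k = 5).
Σσ²ᵢ = 1.21 + 1.69 + 2.19 + 0.76 + 1.39 = 7.24
total variance = 7.24 + 2 × 2.65 = 12.54
α (item deleted) = (5/4)·(1 − 7.24/12.54) = 0.528

α = 0.528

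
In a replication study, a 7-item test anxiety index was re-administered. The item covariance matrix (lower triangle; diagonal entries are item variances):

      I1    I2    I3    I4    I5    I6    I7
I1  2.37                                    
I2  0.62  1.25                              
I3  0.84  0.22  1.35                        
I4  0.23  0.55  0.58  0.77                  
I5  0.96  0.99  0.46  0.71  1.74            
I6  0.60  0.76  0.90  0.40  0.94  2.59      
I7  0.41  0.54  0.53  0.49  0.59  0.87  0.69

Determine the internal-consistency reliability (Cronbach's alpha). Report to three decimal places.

sum of item variances = 2.37 + 1.25 + 1.35 + 0.77 + 1.74 + 2.59 + 0.69 = 10.76
Sum of off-diagonal covariances = 13.19
σ²_T = 10.76 + 2 × 13.19 = 37.14
α = (k/(k−1))·(1 − sum of item variances/σ²_T) = (7/6)·(1 − 10.76/37.14) = 0.829

Cronbach's alpha = 0.829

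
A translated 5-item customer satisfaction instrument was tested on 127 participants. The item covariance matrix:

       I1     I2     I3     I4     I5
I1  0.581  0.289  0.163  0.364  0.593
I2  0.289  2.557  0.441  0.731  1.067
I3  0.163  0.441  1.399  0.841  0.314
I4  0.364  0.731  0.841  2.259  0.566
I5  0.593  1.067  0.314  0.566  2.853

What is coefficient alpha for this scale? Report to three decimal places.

α = 0.658

Σσᵢ² = 0.581 + 2.557 + 1.399 + 2.259 + 2.853 = 9.649
Σ_{i<j} σ_ij = 5.369
Var(T) = 9.649 + 2 × 5.369 = 20.387
α = (k/(k−1))·(1 − Σσᵢ²/Var(T)) = (5/4)·(1 − 9.649/20.387) = 0.658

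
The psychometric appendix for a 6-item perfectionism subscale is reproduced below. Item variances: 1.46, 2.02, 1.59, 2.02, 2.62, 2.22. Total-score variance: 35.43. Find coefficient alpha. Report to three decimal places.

ΣVar(i) = 1.46 + 2.02 + 1.59 + 2.02 + 2.62 + 2.22 = 11.93
α = (k/(k−1))·(1 − ΣVar(i)/total variance) = (6/5)·(1 − 11.93/35.43) = 0.796

coefficient alpha = 0.796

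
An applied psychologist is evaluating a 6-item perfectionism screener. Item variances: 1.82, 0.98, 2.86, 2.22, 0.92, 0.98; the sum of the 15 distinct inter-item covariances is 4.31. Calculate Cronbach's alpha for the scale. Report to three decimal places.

α = 0.562

sum of item variances = 1.82 + 0.98 + 2.86 + 2.22 + 0.92 + 0.98 = 9.78
Sum of distinct covariances = 4.31
Var(T) = sum of item variances + 2·Σcov = 9.78 + 2 × 4.31 = 18.40
α = (6/5)·(1 − 9.78/18.40) = 0.562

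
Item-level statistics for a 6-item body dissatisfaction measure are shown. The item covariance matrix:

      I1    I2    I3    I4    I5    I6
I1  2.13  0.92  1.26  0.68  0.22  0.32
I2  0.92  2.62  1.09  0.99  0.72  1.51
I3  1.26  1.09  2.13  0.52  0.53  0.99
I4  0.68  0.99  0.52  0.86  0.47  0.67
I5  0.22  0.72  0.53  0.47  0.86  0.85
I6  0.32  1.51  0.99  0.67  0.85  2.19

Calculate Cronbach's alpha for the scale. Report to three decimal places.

α = 0.822

ΣVar(i) = 2.13 + 2.62 + 2.13 + 0.86 + 0.86 + 2.19 = 10.79
Σ_{i<j} σ_ij = 11.74
σ²_total = 10.79 + 2 × 11.74 = 34.27
α = (k/(k−1))·(1 − ΣVar(i)/σ²_total) = (6/5)·(1 − 10.79/34.27) = 0.822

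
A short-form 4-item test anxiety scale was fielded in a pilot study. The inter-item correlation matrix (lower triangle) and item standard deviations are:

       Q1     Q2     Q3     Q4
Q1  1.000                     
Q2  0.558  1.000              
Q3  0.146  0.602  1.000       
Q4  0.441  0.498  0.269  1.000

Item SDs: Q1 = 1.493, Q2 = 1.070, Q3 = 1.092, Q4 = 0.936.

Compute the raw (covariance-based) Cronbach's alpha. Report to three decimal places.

α = 0.723

Σσ²ᵢ = 1.493² + 1.070² + 1.092² + 0.936² = 5.4425
Covariances σ_ij = r_ij · s_i · s_j:
  σ(Q1,Q2) = 0.558 × 1.493 × 1.070 = 0.8914
  σ(Q1,Q3) = 0.146 × 1.493 × 1.092 = 0.2380
  σ(Q1,Q4) = 0.441 × 1.493 × 0.936 = 0.6163
  σ(Q2,Q3) = 0.602 × 1.070 × 1.092 = 0.7034
  σ(Q2,Q4) = 0.498 × 1.070 × 0.936 = 0.4988
  σ(Q3,Q4) = 0.269 × 1.092 × 0.936 = 0.2749
σ²_T = Σσ²ᵢ + 2·Σσ_ij = 5.4425 + 2 × 3.2228 = 11.8881
α = (4/3)·(1 − 5.4425/11.8881) = 0.723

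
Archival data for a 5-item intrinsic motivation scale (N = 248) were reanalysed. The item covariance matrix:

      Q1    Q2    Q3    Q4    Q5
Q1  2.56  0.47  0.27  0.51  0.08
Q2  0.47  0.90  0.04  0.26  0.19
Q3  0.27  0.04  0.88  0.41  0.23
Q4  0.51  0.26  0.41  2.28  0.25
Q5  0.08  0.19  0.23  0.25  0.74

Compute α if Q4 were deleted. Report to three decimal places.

Remaining items: Q1, Q2, Q3, Q5 (k = 4).
sum of item variances = 2.56 + 0.90 + 0.88 + 0.74 = 5.08
σ²_total = 5.08 + 2 × 1.28 = 7.64
α (item deleted) = (4/3)·(1 − 5.08/7.64) = 0.447

α = 0.447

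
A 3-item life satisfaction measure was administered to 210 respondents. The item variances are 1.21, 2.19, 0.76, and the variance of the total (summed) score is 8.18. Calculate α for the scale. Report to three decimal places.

Σσ²ᵢ = 1.21 + 2.19 + 0.76 = 4.16
α = (k/(k−1))·(1 − Σσ²ᵢ/σ²_total) = (3/2)·(1 − 4.16/8.18) = 0.737

α = 0.737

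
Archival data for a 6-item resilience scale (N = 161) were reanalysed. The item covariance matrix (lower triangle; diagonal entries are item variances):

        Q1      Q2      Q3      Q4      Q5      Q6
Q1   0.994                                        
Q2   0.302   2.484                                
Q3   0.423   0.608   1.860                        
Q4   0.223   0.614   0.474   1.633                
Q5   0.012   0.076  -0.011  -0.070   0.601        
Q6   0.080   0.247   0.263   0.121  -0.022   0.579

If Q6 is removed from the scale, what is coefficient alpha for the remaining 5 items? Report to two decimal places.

Remaining items: Q1, Q2, Q3, Q4, Q5 (k = 5).
sum of item variances = 0.994 + 2.484 + 1.860 + 1.633 + 0.601 = 7.572
σ²_total = 7.572 + 2 × 2.651 = 12.874
α (item deleted) = (5/4)·(1 − 7.572/12.874) = 0.51

α = 0.51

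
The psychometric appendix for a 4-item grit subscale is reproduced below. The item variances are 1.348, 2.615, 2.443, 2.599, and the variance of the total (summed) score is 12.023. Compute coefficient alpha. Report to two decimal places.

α = 0.33

sum of item variances = 1.348 + 2.615 + 2.443 + 2.599 = 9.005
α = (k/(k−1))·(1 − sum of item variances/σ²_T) = (4/3)·(1 − 9.005/12.023) = 0.33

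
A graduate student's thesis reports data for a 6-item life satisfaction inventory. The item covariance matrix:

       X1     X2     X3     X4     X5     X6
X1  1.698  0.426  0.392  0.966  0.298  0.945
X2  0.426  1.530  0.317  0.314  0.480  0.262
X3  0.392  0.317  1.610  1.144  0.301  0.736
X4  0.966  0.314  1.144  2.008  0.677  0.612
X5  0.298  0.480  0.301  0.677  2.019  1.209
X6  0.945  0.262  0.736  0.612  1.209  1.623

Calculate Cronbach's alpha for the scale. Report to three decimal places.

Σσᵢ² = 1.698 + 1.530 + 1.610 + 2.008 + 2.019 + 1.623 = 10.488
Σ_{i<j} σ_ij = 9.079
Var(T) = 10.488 + 2 × 9.079 = 28.646
α = (k/(k−1))·(1 − Σσᵢ²/Var(T)) = (6/5)·(1 − 10.488/28.646) = 0.761

Cronbach's alpha = 0.761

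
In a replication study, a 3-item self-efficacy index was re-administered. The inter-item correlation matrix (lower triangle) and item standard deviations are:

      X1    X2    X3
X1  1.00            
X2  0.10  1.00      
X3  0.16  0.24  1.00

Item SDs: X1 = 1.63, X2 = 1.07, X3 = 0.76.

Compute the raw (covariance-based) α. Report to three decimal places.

Σσ²ᵢ = 1.63² + 1.07² + 0.76² = 4.3794
Covariances σ_ij = r_ij · s_i · s_j:
  σ(X1,X2) = 0.10 × 1.63 × 1.07 = 0.1744
  σ(X1,X3) = 0.16 × 1.63 × 0.76 = 0.1982
  σ(X2,X3) = 0.24 × 1.07 × 0.76 = 0.1952
σ²_T = Σσ²ᵢ + 2·Σσ_ij = 4.3794 + 2 × 0.5678 = 5.5150
α = (3/2)·(1 − 4.3794/5.5150) = 0.309

α = 0.309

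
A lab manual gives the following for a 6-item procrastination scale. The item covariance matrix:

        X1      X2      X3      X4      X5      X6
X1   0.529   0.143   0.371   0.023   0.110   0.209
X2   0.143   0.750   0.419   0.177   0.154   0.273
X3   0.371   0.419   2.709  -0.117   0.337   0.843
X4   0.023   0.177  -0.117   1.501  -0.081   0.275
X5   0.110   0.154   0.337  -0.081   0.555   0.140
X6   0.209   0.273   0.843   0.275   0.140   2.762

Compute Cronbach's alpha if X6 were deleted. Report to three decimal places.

Remaining items: X1, X2, X3, X4, X5 (k = 5).
ΣVar(i) = 0.529 + 0.750 + 2.709 + 1.501 + 0.555 = 6.044
total variance = 6.044 + 2 × 1.536 = 9.116
α (item deleted) = (5/4)·(1 − 6.044/9.116) = 0.421

Cronbach's alpha = 0.421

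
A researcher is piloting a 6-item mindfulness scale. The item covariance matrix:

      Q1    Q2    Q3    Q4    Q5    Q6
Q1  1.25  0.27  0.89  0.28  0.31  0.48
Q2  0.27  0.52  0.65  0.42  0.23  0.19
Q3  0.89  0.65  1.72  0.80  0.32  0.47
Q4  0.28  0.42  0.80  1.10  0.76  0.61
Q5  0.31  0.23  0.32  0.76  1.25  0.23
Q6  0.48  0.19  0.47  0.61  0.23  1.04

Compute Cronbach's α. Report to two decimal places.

Cronbach's α = 0.80

sum of item variances = 1.25 + 0.52 + 1.72 + 1.10 + 1.25 + 1.04 = 6.88
Σ_{i<j} σ_ij = 6.91
Var(T) = 6.88 + 2 × 6.91 = 20.70
α = (k/(k−1))·(1 − sum of item variances/Var(T)) = (6/5)·(1 − 6.88/20.70) = 0.80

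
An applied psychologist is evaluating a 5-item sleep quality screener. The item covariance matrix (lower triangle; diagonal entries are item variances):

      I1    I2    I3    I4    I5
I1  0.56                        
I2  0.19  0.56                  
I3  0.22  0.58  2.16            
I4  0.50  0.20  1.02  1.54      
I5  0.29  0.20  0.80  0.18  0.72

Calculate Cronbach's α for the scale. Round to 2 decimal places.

sum of item variances = 0.56 + 0.56 + 2.16 + 1.54 + 0.72 = 5.54
Sum of the distinct covariances = 4.18
Var(T) = 5.54 + 2 × 4.18 = 13.90
α = (k/(k−1))·(1 − sum of item variances/Var(T)) = (5/4)·(1 − 5.54/13.90) = 0.75

Cronbach's α = 0.75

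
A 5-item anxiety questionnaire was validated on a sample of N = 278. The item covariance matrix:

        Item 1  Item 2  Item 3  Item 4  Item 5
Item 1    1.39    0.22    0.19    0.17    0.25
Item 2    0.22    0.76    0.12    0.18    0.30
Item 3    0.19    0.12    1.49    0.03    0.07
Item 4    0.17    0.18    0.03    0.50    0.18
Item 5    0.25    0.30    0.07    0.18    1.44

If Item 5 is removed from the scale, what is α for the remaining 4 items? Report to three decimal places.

Remaining items: Item 1, Item 2, Item 3, Item 4 (k = 4).
Σσᵢ² = 1.39 + 0.76 + 1.49 + 0.50 = 4.14
σ²_total = 4.14 + 2 × 0.91 = 5.96
α (item deleted) = (4/3)·(1 − 4.14/5.96) = 0.407

α = 0.407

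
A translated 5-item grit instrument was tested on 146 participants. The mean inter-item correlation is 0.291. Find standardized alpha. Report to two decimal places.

Standardized α = k·r̄ / (1 + (k−1)·r̄) = 5 × 0.291 / (1 + 4 × 0.291)
  = 1.4550 / 2.1640 = 0.67

standardized alpha = 0.67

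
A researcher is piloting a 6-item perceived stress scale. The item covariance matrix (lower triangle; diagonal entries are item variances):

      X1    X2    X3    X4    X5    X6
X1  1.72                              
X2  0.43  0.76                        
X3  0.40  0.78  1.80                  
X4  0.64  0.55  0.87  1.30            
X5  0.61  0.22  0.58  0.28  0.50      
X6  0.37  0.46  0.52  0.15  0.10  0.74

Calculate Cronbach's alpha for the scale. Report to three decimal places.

sum of item variances = 1.72 + 0.76 + 1.80 + 1.30 + 0.50 + 0.74 = 6.82
Σ_{i<j} σ_ij = 6.96
Var(T) = 6.82 + 2 × 6.96 = 20.74
α = (k/(k−1))·(1 − sum of item variances/Var(T)) = (6/5)·(1 − 6.82/20.74) = 0.805

Cronbach's alpha = 0.805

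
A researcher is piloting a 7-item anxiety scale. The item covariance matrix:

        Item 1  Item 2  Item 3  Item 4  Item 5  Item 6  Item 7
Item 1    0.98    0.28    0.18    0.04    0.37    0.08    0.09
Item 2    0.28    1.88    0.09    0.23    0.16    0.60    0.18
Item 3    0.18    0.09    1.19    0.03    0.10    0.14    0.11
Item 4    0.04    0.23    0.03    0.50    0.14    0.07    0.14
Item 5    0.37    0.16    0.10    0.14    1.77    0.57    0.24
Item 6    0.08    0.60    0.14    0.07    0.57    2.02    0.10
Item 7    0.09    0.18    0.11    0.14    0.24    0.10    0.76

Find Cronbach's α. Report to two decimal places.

α = 0.54

Σσᵢ² = 0.98 + 1.88 + 1.19 + 0.50 + 1.77 + 2.02 + 0.76 = 9.10
Σ_{i<j} σ_ij = 3.94
Var(T) = 9.10 + 2 × 3.94 = 16.98
α = (k/(k−1))·(1 − Σσᵢ²/Var(T)) = (7/6)·(1 − 9.10/16.98) = 0.54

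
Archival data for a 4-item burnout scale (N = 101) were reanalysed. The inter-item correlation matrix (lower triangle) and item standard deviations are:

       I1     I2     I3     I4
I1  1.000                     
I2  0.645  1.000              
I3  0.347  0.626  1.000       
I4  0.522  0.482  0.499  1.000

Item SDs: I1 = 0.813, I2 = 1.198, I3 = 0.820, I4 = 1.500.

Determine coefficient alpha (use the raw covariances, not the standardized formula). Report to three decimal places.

α = 0.785

Σσ²ᵢ = 0.813² + 1.198² + 0.820² + 1.500² = 5.0186
Covariances σ_ij = r_ij · s_i · s_j:
  σ(I1,I2) = 0.645 × 0.813 × 1.198 = 0.6282
  σ(I1,I3) = 0.347 × 0.813 × 0.820 = 0.2313
  σ(I1,I4) = 0.522 × 0.813 × 1.500 = 0.6366
  σ(I2,I3) = 0.626 × 1.198 × 0.820 = 0.6150
  σ(I2,I4) = 0.482 × 1.198 × 1.500 = 0.8662
  σ(I3,I4) = 0.499 × 0.820 × 1.500 = 0.6138
σ²_T = Σσ²ᵢ + 2·Σσ_ij = 5.0186 + 2 × 3.5911 = 12.2008
α = (4/3)·(1 − 5.0186/12.2008) = 0.785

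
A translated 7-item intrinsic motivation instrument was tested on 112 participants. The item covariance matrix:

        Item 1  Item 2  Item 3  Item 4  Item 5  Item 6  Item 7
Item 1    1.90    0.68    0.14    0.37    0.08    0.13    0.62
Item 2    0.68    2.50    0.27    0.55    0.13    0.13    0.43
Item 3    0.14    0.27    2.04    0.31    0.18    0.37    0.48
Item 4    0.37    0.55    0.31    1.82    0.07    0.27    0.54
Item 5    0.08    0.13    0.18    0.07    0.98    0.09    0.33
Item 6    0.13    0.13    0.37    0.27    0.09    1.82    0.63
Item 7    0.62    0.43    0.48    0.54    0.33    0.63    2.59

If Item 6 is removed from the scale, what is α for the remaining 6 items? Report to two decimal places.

Remaining items: Item 1, Item 2, Item 3, Item 4, Item 5, Item 7 (k = 6).
ΣVar(i) = 1.90 + 2.50 + 2.04 + 1.82 + 0.98 + 2.59 = 11.83
total variance = 11.83 + 2 × 5.18 = 22.19
α (item deleted) = (6/5)·(1 − 11.83/22.19) = 0.56

α = 0.56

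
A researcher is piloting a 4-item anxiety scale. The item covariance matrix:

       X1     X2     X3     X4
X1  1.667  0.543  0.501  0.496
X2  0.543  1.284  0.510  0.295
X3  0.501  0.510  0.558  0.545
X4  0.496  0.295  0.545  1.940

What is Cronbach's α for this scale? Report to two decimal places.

ΣVar(i) = 1.667 + 1.284 + 0.558 + 1.940 = 5.449
Σ_{i<j} σ_ij = 2.890
σ²_total = 5.449 + 2 × 2.890 = 11.229
α = (k/(k−1))·(1 − ΣVar(i)/σ²_total) = (4/3)·(1 − 5.449/11.229) = 0.69

Cronbach's α = 0.69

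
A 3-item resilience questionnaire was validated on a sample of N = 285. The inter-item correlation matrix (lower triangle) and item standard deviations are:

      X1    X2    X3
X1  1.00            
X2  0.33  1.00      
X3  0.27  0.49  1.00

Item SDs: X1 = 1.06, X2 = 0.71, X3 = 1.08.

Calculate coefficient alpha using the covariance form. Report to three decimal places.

α = 0.601

Σσ²ᵢ = 1.06² + 0.71² + 1.08² = 2.7941
Covariances σ_ij = r_ij · s_i · s_j:
  σ(X1,X2) = 0.33 × 1.06 × 0.71 = 0.2484
  σ(X1,X3) = 0.27 × 1.06 × 1.08 = 0.3091
  σ(X2,X3) = 0.49 × 0.71 × 1.08 = 0.3757
σ²_T = Σσ²ᵢ + 2·Σσ_ij = 2.7941 + 2 × 0.9332 = 4.6605
α = (3/2)·(1 − 2.7941/4.6605) = 0.601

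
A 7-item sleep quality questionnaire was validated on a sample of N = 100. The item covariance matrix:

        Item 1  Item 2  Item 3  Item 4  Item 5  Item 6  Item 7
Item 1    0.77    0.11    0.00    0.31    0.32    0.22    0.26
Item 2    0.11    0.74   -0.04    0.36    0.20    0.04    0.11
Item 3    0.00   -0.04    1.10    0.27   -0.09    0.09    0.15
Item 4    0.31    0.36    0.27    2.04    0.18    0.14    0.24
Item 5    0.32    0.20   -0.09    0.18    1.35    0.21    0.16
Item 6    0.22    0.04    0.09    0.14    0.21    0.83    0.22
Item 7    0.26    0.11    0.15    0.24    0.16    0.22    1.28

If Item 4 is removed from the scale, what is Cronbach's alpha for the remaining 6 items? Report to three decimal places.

Remaining items: Item 1, Item 2, Item 3, Item 5, Item 6, Item 7 (k = 6).
sum of item variances = 0.77 + 0.74 + 1.10 + 1.35 + 0.83 + 1.28 = 6.07
σ²_total = 6.07 + 2 × 1.96 = 9.99
α (item deleted) = (6/5)·(1 − 6.07/9.99) = 0.471

α = 0.471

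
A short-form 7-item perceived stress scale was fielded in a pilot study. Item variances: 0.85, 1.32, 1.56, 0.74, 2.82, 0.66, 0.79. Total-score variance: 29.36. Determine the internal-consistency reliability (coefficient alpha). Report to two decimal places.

Σσ²ᵢ = 0.85 + 1.32 + 1.56 + 0.74 + 2.82 + 0.66 + 0.79 = 8.74
α = (k/(k−1))·(1 − Σσ²ᵢ/σ²_total) = (7/6)·(1 − 8.74/29.36) = 0.82

α = 0.82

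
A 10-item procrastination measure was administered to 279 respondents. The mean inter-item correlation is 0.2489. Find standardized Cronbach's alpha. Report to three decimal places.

Standardized α = k·r̄ / (1 + (k−1)·r̄) = 10 × 0.2489 / (1 + 9 × 0.2489)
  = 2.4890 / 3.2401 = 0.768

standardized Cronbach's alpha = 0.768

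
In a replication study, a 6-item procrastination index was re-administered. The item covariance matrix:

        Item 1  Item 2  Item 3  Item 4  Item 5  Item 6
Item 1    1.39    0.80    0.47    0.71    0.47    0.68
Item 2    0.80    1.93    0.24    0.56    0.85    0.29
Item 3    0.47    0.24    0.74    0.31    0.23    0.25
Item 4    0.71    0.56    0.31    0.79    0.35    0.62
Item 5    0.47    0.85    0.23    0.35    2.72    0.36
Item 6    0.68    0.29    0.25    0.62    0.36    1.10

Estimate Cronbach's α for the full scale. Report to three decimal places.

Σσ²ᵢ = 1.39 + 1.93 + 0.74 + 0.79 + 2.72 + 1.10 = 8.67
Σ_{i<j} σ_ij = 7.19
σ²_T = 8.67 + 2 × 7.19 = 23.05
α = (k/(k−1))·(1 − Σσ²ᵢ/σ²_T) = (6/5)·(1 − 8.67/23.05) = 0.749

α = 0.749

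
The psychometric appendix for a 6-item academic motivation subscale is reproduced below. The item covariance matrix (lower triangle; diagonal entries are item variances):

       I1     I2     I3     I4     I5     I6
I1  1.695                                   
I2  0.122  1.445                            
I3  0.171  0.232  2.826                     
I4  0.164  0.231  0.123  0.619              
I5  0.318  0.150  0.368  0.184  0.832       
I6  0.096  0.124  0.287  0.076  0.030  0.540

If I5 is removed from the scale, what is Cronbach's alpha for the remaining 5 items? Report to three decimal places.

Remaining items: I1, I2, I3, I4, I6 (k = 5).
sum of item variances = 1.695 + 1.445 + 2.826 + 0.619 + 0.540 = 7.125
σ²_T = 7.125 + 2 × 1.626 = 10.377
α (item deleted) = (5/4)·(1 − 7.125/10.377) = 0.392

Cronbach's alpha = 0.392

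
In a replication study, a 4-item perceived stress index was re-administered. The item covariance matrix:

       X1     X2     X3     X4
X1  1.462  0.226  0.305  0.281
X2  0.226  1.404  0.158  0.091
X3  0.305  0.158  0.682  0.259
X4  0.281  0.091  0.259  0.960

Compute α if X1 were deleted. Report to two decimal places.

Remaining items: X2, X3, X4 (k = 3).
Σσᵢ² = 1.404 + 0.682 + 0.960 = 3.046
σ²_total = 3.046 + 2 × 0.508 = 4.062
α (item deleted) = (3/2)·(1 − 3.046/4.062) = 0.38

α = 0.38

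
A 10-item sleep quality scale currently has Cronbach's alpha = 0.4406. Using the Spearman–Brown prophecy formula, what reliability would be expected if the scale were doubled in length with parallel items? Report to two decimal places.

predicted reliability = 0.61

Length factor m = 2
α' = m·α / (1 + (m−1)·α)
   = 2 × 0.4406 / (1 + (2 − 1) × 0.4406)
   = 0.8812 / 1.4406 = 0.61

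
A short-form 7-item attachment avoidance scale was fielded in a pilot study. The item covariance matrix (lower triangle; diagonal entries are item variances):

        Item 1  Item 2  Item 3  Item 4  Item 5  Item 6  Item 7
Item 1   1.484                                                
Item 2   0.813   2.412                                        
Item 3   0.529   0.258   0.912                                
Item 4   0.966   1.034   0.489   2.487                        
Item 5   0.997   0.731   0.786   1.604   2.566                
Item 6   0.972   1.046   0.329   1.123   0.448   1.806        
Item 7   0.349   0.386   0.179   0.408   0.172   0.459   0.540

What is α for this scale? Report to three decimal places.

ΣVar(i) = 1.484 + 2.412 + 0.912 + 2.487 + 2.566 + 1.806 + 0.540 = 12.207
Σ_{i<j} σ_ij = 14.078
σ²_T = 12.207 + 2 × 14.078 = 40.363
α = (k/(k−1))·(1 − ΣVar(i)/σ²_T) = (7/6)·(1 − 12.207/40.363) = 0.814

α = 0.814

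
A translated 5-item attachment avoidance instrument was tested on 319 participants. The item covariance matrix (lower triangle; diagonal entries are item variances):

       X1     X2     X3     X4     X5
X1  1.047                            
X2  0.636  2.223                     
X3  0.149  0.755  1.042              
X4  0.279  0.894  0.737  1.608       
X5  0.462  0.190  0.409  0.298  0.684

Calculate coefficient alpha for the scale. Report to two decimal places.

sum of item variances = 1.047 + 2.223 + 1.042 + 1.608 + 0.684 = 6.604
Sum of the distinct covariances = 4.809
σ²_T = 6.604 + 2 × 4.809 = 16.222
α = (k/(k−1))·(1 − sum of item variances/σ²_T) = (5/4)·(1 − 6.604/16.222) = 0.74

α = 0.74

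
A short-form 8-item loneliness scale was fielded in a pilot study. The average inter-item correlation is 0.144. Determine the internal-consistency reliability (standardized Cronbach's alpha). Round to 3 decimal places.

Standardized α = k·r̄ / (1 + (k−1)·r̄) = 8 × 0.144 / (1 + 7 × 0.144)
  = 1.1520 / 2.0080 = 0.574

α = 0.574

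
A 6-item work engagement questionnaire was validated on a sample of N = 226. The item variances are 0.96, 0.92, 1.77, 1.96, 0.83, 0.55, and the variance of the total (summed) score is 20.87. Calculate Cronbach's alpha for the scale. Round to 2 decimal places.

Cronbach's alpha = 0.80

ΣVar(i) = 0.96 + 0.92 + 1.77 + 1.96 + 0.83 + 0.55 = 6.99
α = (k/(k−1))·(1 − ΣVar(i)/σ²_T) = (6/5)·(1 − 6.99/20.87) = 0.80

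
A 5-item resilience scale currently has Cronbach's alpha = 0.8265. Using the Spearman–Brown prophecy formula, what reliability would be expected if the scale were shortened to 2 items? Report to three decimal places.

predicted reliability = 0.656

Length factor m = 2/5 = 0.4000
α' = m·α / (1 − (1−m)·α)
   = 2/5 × 0.8265 / (1 − (1 − 2/5) × 0.8265)
   = 0.3306 / 0.5041 = 0.656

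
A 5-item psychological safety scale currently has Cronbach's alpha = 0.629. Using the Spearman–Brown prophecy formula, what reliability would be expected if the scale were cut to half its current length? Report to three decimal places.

Length factor m = 1/2
α' = m·α / (1 − (1−m)·α)
   = 1/2 × 0.629 / (1 − (1 − 1/2) × 0.629)
   = 0.3145 / 0.6855 = 0.459

predicted reliability = 0.459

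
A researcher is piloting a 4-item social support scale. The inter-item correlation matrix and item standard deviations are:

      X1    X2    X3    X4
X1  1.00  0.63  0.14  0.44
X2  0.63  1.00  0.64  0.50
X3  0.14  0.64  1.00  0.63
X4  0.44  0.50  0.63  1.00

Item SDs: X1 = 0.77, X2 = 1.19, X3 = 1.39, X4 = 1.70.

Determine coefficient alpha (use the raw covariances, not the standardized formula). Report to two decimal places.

Σσ²ᵢ = 0.77² + 1.19² + 1.39² + 1.70² = 6.8311
Covariances σ_ij = r_ij · s_i · s_j:
  σ(X1,X2) = 0.63 × 0.77 × 1.19 = 0.5773
  σ(X1,X3) = 0.14 × 0.77 × 1.39 = 0.1498
  σ(X1,X4) = 0.44 × 0.77 × 1.70 = 0.5760
  σ(X2,X3) = 0.64 × 1.19 × 1.39 = 1.0586
  σ(X2,X4) = 0.50 × 1.19 × 1.70 = 1.0115
  σ(X3,X4) = 0.63 × 1.39 × 1.70 = 1.4887
σ²_T = Σσ²ᵢ + 2·Σσ_ij = 6.8311 + 2 × 4.8619 = 16.5549
α = (4/3)·(1 − 6.8311/16.5549) = 0.78

coefficient alpha = 0.78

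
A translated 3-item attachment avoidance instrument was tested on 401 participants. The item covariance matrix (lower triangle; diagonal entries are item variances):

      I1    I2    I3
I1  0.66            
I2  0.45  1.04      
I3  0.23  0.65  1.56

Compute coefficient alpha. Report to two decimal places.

sum of item variances = 0.66 + 1.04 + 1.56 = 3.26
Σ_{i<j} σ_ij = 1.33
total variance = 3.26 + 2 × 1.33 = 5.92
α = (k/(k−1))·(1 − sum of item variances/total variance) = (3/2)·(1 − 3.26/5.92) = 0.67

coefficient alpha = 0.67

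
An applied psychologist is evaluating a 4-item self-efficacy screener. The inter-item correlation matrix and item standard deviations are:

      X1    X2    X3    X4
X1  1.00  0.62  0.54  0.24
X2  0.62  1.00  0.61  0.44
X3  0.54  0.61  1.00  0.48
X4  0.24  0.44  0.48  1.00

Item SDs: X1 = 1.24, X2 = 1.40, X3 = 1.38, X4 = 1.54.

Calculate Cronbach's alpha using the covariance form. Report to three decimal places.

Cronbach's alpha = 0.787

Σσ²ᵢ = 1.24² + 1.40² + 1.38² + 1.54² = 7.7736
Covariances σ_ij = r_ij · s_i · s_j:
  σ(X1,X2) = 0.62 × 1.24 × 1.40 = 1.0763
  σ(X1,X3) = 0.54 × 1.24 × 1.38 = 0.9240
  σ(X1,X4) = 0.24 × 1.24 × 1.54 = 0.4583
  σ(X2,X3) = 0.61 × 1.40 × 1.38 = 1.1785
  σ(X2,X4) = 0.44 × 1.40 × 1.54 = 0.9486
  σ(X3,X4) = 0.48 × 1.38 × 1.54 = 1.0201
σ²_T = Σσ²ᵢ + 2·Σσ_ij = 7.7736 + 2 × 5.6058 = 18.9852
α = (4/3)·(1 − 7.7736/18.9852) = 0.787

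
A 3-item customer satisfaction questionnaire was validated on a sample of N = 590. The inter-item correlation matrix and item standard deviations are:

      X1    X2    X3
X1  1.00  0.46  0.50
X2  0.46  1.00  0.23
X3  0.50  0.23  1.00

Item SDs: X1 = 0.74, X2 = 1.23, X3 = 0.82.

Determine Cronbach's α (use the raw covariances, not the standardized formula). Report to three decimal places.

Cronbach's α = 0.617

Σσ²ᵢ = 0.74² + 1.23² + 0.82² = 2.7329
Covariances σ_ij = r_ij · s_i · s_j:
  σ(X1,X2) = 0.46 × 0.74 × 1.23 = 0.4187
  σ(X1,X3) = 0.50 × 0.74 × 0.82 = 0.3034
  σ(X2,X3) = 0.23 × 1.23 × 0.82 = 0.2320
σ²_T = Σσ²ᵢ + 2·Σσ_ij = 2.7329 + 2 × 0.9541 = 4.6411
α = (3/2)·(1 − 2.7329/4.6411) = 0.617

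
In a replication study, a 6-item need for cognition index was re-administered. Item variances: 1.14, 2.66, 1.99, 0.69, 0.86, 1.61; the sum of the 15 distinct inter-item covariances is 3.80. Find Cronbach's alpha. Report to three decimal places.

Cronbach's alpha = 0.551

ΣVar(i) = 1.14 + 2.66 + 1.99 + 0.69 + 0.86 + 1.61 = 8.95
Sum of distinct covariances = 3.80
σ²_total = ΣVar(i) + 2·Σcov = 8.95 + 2 × 3.80 = 16.55
α = (6/5)·(1 − 8.95/16.55) = 0.551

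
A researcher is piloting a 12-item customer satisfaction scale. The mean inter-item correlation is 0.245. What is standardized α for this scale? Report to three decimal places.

Standardized α = k·r̄ / (1 + (k−1)·r̄) = 12 × 0.245 / (1 + 11 × 0.245)
  = 2.9400 / 3.6950 = 0.796

α = 0.796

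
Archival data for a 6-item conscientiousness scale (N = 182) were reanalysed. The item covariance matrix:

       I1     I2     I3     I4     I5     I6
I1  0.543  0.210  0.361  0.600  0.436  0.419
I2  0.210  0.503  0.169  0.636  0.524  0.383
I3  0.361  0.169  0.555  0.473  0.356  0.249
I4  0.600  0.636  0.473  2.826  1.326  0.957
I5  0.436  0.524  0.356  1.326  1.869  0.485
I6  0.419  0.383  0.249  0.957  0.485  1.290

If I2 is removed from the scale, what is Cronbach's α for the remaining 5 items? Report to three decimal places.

Remaining items: I1, I3, I4, I5, I6 (k = 5).
sum of item variances = 0.543 + 0.555 + 2.826 + 1.869 + 1.290 = 7.083
σ²_total = 7.083 + 2 × 5.662 = 18.407
α (item deleted) = (5/4)·(1 − 7.083/18.407) = 0.769

Cronbach's α = 0.769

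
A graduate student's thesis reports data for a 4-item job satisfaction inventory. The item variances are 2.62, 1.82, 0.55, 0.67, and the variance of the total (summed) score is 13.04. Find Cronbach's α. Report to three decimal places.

Cronbach's α = 0.755

ΣVar(i) = 2.62 + 1.82 + 0.55 + 0.67 = 5.66
α = (k/(k−1))·(1 − ΣVar(i)/σ²_T) = (4/3)·(1 − 5.66/13.04) = 0.755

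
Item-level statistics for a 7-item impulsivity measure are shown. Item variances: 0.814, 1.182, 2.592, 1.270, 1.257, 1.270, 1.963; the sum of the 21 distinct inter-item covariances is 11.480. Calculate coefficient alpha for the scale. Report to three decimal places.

α = 0.804

Σσ²ᵢ = 0.814 + 1.182 + 2.592 + 1.270 + 1.257 + 1.270 + 1.963 = 10.348
Sum of distinct covariances = 11.480
σ²_T = Σσ²ᵢ + 2·Σcov = 10.348 + 2 × 11.480 = 33.308
α = (7/6)·(1 − 10.348/33.308) = 0.804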